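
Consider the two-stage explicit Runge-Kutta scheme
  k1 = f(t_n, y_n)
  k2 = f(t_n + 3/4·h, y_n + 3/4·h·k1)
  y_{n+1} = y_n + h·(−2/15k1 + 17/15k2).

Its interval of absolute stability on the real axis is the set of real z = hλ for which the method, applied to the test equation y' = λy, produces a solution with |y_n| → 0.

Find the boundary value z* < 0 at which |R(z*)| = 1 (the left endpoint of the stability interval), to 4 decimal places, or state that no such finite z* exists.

z* = -1.1765.

On y'=λy, z=hλ:
  k1=λy_n ⇒ h·k1=z·y_n;  k2=λ(1+3/4z)y_n ⇒ h·k2=z(1+3/4z)y_n
  y_{n+1}/y_n = 1 − 2/15z + 17/15z(1+3/4z) = 1 + z + 17/20z²
  so R(z) = 1 + z + 17/20z².

Find x<0 with |R(x)|<1.
x=-0.46: |R|=0.7199
R=1: x+17/20x²=0 ⇒ x=−20/17=-1.1765; min R=1−1/(4·17/20)=0.7059>−1
Confirm numerically:
  x=-0.972: |R|=0.83107 <1
  x=-0.704: |R|=0.71727 <1
  x=-0.622: |R|=0.70685 <1
  x=-1.689: |R|=1.73581 >1
  x=-1.589: |R|=1.55718 >1
  x=-1.409: |R|=1.27849 >1
Stable set (-1.1765, 0).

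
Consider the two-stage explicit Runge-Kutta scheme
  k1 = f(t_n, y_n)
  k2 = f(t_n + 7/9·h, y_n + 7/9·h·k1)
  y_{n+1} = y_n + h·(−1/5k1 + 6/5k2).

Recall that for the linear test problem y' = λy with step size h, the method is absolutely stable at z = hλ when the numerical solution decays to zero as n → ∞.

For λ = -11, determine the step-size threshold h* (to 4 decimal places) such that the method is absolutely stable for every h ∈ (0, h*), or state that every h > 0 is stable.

(-1.0714,0); λ=-11 ⇒ h* = (15/14)/11 = 0.0974.

Set f=λy, z=hλ:
  k1=λy_n ⇒ h·k1=z·y_n;  k2=λ(1+7/9z)y_n ⇒ h·k2=z(1+7/9z)y_n
  y_{n+1}/y_n = 1 − 1/5z + 6/5z(1+7/9z) = 1 + z + 14/15z²
  ⇒ R(z) = 1 + z + 14/15z².

Solve |R(x)|<1 on ℝ⁻.
x=-1.5: |R|=1.6000
R=1: x+14/15x²=0 ⇒ x=−15/14=-1.0714; min R=1−1/(4·14/15)=0.7321>−1
Confirm numerically:
  x=-0.946: |R|=0.88925 <1
  x=-0.829: |R|=0.81242 <1
  x=-0.680: |R|=0.75157 <1
  x=-0.657: |R|=0.74587 <1
  x=-1.582: |R|=1.75388 >1
  x=-1.510: |R|=1.61809 >1
  x=-1.148: |R|=1.08204 >1
So |R|<1 on (-1.0714, 0).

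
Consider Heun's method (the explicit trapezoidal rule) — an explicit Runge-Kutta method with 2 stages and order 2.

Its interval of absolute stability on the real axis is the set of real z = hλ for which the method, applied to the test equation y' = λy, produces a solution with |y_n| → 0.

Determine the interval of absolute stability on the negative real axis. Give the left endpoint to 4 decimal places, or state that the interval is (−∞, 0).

On y'=λy, z=hλ:
  order 2, 2-stage ⇒ R(z)=1+z+z^2/2
  (e.g. R(-0.37)=0.69845, |R|=0.69845)

Need |R(x)|<1, x<0.
x=-0.37: |R|=0.6985
|R(-1.51)|=0.6300 |R(-0.93)|=0.5025 |R(-0.7)|=0.5450
Bisect:
  x_lo=-2.4368 |R|=1.5322  x_hi=-0.0508 |R|=0.9505
  mid=-1.24377 |R|=0.52971 →hi
  mid=-1.84028 |R|=0.85303 →hi
  mid=-2.13853 |R|=1.14812 →lo
  mid=-1.98940 |R|=0.98946 →hi
  mid=-2.06396 |R|=1.06601 →lo
  mid=-2.02668 |R|=1.02704 →lo
  mid=-2.00804 |R|=1.00807 →lo
  mid=-1.99872 |R|=0.99872 →hi
  mid=-2.00338 |R|=1.00339 →lo
  ...
  [-2.00003,-1.99989] ⇒ x*=-2.0000
Stable set (-2.0000, 0).

(-2.0000, 0).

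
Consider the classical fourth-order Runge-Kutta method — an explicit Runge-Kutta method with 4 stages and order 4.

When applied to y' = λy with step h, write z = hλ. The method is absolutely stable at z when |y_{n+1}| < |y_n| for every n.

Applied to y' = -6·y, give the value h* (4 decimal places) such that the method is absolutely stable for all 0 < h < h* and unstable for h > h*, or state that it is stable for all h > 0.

With y'=λy (z=hλ):
  order 4, 4-stage ⇒ R(z)=1+z+z^2/2+z^3/6+z^4/24
  (e.g. R(-0.69)=0.50274, |R|=0.50274)

Need |R(x)|<1, x<0.
x=-0.69: |R|=0.5027
|R(-3.03)|=1.4361 |R(-1.57)|=0.2706 |R(-1.13)|=0.3359
Bisect:
  x_lo=-3.3759 |R|=2.3221  x_hi=-0.1364 |R|=0.8725
  mid=-1.75617 |R|=0.27951 →hi
  mid=-2.56605 |R|=0.71673 →hi
  mid=-2.97099 |R|=1.31803 →lo
  mid=-2.76852 |R|=0.97501 →hi
  mid=-2.86976 |R|=1.13499 →lo
  mid=-2.81914 |R|=1.05224 →lo
  mid=-2.79383 |R|=1.01295 →lo
  mid=-2.78118 |R|=0.99381 →hi
  mid=-2.78750 |R|=1.00334 →lo
  ...
  [-2.78533,-2.78513] ⇒ x*=-2.7853
Interval (-2.7853, 0).

(-2.7853,0); λ=-6 ⇒ h* = 0.4642.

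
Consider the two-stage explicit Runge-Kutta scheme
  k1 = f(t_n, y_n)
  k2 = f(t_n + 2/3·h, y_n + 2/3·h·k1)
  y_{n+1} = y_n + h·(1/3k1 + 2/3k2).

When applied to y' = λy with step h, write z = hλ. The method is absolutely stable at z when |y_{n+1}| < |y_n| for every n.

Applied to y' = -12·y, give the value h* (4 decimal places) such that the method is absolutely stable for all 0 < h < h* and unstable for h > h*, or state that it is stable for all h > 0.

Test eqn y'=λy, z=hλ:
  k1=λy_n ⇒ h·k1=z·y_n;  k2=λ(1+2/3z)y_n ⇒ h·k2=z(1+2/3z)y_n
  y_{n+1}/y_n = 1 + 1/3z + 2/3z(1+2/3z) = 1 + z + 4/9z²
  ⇒ R(z) = 1 + z + 4/9z².

Boundary: |R(x)|=1, x<0.
x=-1.39: |R|=0.4687
R=1: x+4/9x²=0 ⇒ x=−9/4=-2.2500; min R=1−1/(4·4/9)=0.4375>−1
Confirm numerically:
  x=-1.983: |R|=0.76468 <1
  x=-1.809: |R|=0.64544 <1
  x=-1.576: |R|=0.52790 <1
  x=-1.450: |R|=0.48444 <1
  x=-2.750: |R|=1.61111 >1
  x=-2.692: |R|=1.52883 >1
  x=-2.667: |R|=1.49428 >1
So |R|<1 on (-2.2500, 0).

(-2.2500,0); λ=-12 ⇒ h* = (9/4)/12 = 0.1875.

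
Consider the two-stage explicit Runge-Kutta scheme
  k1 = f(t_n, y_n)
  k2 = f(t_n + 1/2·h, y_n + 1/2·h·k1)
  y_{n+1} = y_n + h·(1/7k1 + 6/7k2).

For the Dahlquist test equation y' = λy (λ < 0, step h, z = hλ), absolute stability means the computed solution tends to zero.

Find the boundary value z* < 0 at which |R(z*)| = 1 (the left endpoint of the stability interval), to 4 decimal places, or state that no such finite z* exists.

Set f=λy, z=hλ:
  k1=λy_n ⇒ h·k1=z·y_n;  k2=λ(1+1/2z)y_n ⇒ h·k2=z(1+1/2z)y_n
  y_{n+1}/y_n = 1 + 1/7z + 6/7z(1+1/2z) = 1 + z + 3/7z²
  so R(z) = 1 + z + 3/7z².

Solve |R(x)|<1 on ℝ⁻.
x=-0.57: |R|=0.5692
R=1: x+3/7x²=0 ⇒ x=−7/3=-2.3333; min R=1−1/(4·3/7)=0.4167>−1
Confirm numerically:
  x=-2.226: |R|=0.89760 <1
  x=-2.130: |R|=0.81439 <1
  x=-1.934: |R|=0.66901 <1
  x=-1.885: |R|=0.63781 <1
  x=-2.917: |R|=1.72967 >1
  x=-2.896: |R|=1.69835 >1
  x=-2.502: |R|=1.18086 >1
Interval (-2.3333, 0).

z* = -2.3333.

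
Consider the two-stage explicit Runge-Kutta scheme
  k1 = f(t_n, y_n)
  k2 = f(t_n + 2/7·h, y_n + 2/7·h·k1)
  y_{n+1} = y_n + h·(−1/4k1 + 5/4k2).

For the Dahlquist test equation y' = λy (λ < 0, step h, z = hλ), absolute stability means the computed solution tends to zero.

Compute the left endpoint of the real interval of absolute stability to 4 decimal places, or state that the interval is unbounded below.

Test eqn y'=λy, z=hλ:
  k1=λy_n ⇒ h·k1=z·y_n;  k2=λ(1+2/7z)y_n ⇒ h·k2=z(1+2/7z)y_n
  y_{n+1}/y_n = 1 − 1/4z + 5/4z(1+2/7z) = 1 + z + 5/14z²
  so R(z) = 1 + z + 5/14z².

Find x<0 with |R(x)|<1.
x=-0.56: |R|=0.5520
R=1: x+5/14x²=0 ⇒ x=−14/5=-2.8000; min R=1−1/(4·5/14)=0.3000>−1
Confirm numerically:
  x=-2.712: |R|=0.91477 <1
  x=-2.555: |R|=0.77644 <1
  x=-2.419: |R|=0.67084 <1
  x=-1.981: |R|=0.42056 <1
  x=-3.156: |R|=1.40126 >1
  x=-3.116: |R|=1.35166 >1
  x=-2.912: |R|=1.11648 >1
Interval (-2.8000, 0).

left endpoint -2.8000.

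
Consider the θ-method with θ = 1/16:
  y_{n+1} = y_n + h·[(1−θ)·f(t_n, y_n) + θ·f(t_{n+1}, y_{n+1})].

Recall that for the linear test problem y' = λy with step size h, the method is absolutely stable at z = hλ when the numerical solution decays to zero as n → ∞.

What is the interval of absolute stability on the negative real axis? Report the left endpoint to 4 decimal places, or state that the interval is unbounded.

z∈(-2.2857,0).

With y'=λy (z=hλ):
  y_{n+1} = y_n + z·[15/16·y_n + 1/16·y_{n+1}] ⇒ (1 − 1/16z)y_{n+1} = (1 + 15/16z)y_n
  so R(z) = (1 + 15/16z)/(1 − 1/16z).

Boundary: |R(x)|=1, x<0.
x=-0.93: |R|=0.1211
R=−1: 1+15/16x = −1+1/16x ⇒ -7/8x=2 ⇒ x=2/(-7/8)=-2.2857
Confirm numerically:
  x=-2.005: |R|=0.78173 <1
  x=-1.088: |R|=0.01873 <1
  x=-0.946: |R|=0.10681 <1
  x=-2.781: |R|=1.36920 >1
  x=-2.677: |R|=1.29330 >1
Interval (-2.2857, 0).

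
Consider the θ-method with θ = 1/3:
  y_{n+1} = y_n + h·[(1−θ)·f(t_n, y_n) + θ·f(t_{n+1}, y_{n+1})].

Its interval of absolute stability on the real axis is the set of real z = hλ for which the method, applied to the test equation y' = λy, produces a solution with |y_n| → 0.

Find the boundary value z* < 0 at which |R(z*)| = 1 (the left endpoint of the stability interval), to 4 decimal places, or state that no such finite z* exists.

left endpoint -6.0000.

On y'=λy, z=hλ:
  y_{n+1} = y_n + z·[2/3·y_n + 1/3·y_{n+1}] ⇒ (1 − 1/3z)y_{n+1} = (1 + 2/3z)y_n
  Hence R(z) = (1 + 2/3z)/(1 − 1/3z).

Find x<0 with |R(x)|<1.
x=-0.88: |R|=0.3196
R=−1: 1+2/3x = −1+1/3x ⇒ -1/3x=2 ⇒ x=2/(-1/3)=-6.0000
Confirm numerically:
  x=-5.315: |R|=0.91762 <1
  x=-4.448: |R|=0.79162 <1
  x=-3.591: |R|=0.63450 <1
  x=-6.543: |R|=1.05690 >1
  x=-6.243: |R|=1.02629 >1
  x=-6.097: |R|=1.01066 >1
Stable set (-6.0000, 0).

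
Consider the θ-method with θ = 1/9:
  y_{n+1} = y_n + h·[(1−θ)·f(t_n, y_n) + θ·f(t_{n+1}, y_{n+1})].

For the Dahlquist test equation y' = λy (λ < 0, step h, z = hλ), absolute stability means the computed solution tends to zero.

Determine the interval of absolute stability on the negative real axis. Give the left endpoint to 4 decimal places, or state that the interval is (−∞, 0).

z∈(-2.5714,0).

Test eqn y'=λy, z=hλ:
  y_{n+1} = y_n + z·[8/9·y_n + 1/9·y_{n+1}] ⇒ (1 − 1/9z)y_{n+1} = (1 + 8/9z)y_n
  R(z) = (1 + 8/9z)/(1 − 1/9z).

Solve |R(x)|<1 on ℝ⁻.
x=-0.87: |R|=0.2067
R=−1: 1+8/9x = −1+1/9x ⇒ -7/9x=2 ⇒ x=2/(-7/9)=-2.5714
Confirm numerically:
  x=-2.295: |R|=0.82869 <1
  x=-2.257: |R|=0.80448 <1
  x=-1.907: |R|=0.57358 <1
  x=-1.617: |R|=0.37073 <1
  x=-3.131: |R|=1.32289 >1
  x=-2.743: |R|=1.10227 >1
Interval (-2.5714, 0).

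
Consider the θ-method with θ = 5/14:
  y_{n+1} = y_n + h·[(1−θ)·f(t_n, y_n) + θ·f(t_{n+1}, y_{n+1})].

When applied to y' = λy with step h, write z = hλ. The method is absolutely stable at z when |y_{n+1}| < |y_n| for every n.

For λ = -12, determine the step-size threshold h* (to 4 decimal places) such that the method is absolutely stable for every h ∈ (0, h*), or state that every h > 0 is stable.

(-7.0000,0); λ=-12 ⇒ h* = (7)/12 = 0.5833.

Set f=λy, z=hλ:
  y_{n+1} = y_n + z·[9/14·y_n + 5/14·y_{n+1}] ⇒ (1 − 5/14z)y_{n+1} = (1 + 9/14z)y_n
  R(z) = (1 + 9/14z)/(1 − 5/14z).

Find x<0 with |R(x)|<1.
x=-0.58: |R|=0.5195
R=−1: 1+9/14x = −1+5/14x ⇒ -2/7x=2 ⇒ x=2/(-2/7)=-7.0000
Confirm numerically:
  x=-6.302: |R|=0.93865 <1
  x=-3.973: |R|=0.64246 <1
  x=-3.517: |R|=0.55890 <1
  x=-3.130: |R|=0.47791 <1
  x=-7.582: |R|=1.04485 >1
  x=-7.330: |R|=1.02606 >1
  x=-7.135: |R|=1.01087 >1
Stable set (-7.0000, 0).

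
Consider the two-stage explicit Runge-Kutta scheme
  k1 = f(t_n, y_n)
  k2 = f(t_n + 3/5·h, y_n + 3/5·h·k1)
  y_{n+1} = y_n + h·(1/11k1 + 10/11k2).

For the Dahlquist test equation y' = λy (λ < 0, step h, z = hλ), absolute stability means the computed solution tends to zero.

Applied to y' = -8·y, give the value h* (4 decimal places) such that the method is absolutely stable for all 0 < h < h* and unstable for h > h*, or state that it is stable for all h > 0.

(-1.8333,0); λ=-8 ⇒ h* = (11/6)/8 = 0.2292.

On y'=λy, z=hλ:
  k1=λy_n ⇒ h·k1=z·y_n;  k2=λ(1+3/5z)y_n ⇒ h·k2=z(1+3/5z)y_n
  y_{n+1}/y_n = 1 + 1/11z + 10/11z(1+3/5z) = 1 + z + 6/11z²
  Hence R(z) = 1 + z + 6/11z².

Boundary: |R(x)|=1, x<0.
x=-0.83: |R|=0.5458
R=1: x+6/11x²=0 ⇒ x=−11/6=-1.8333; min R=1−1/(4·6/11)=0.5417>−1
Confirm numerically:
  x=-1.736: |R|=0.90783 <1
  x=-1.607: |R|=0.80161 <1
  x=-1.506: |R|=0.73111 <1
  x=-1.382: |R|=0.65978 <1
  x=-2.393: |R|=1.73052 >1
  x=-2.107: |R|=1.31452 >1
Interval (-1.8333, 0).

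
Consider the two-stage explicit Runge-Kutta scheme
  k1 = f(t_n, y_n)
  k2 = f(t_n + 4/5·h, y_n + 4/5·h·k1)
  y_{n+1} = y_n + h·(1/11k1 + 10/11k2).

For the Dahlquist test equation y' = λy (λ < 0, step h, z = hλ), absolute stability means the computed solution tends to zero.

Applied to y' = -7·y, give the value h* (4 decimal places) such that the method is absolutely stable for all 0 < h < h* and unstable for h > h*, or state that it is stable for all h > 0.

(-1.3750,0); λ=-7 ⇒ h* = (11/8)/7 = 0.1964.

Test eqn y'=λy, z=hλ:
  k1=λy_n ⇒ h·k1=z·y_n;  k2=λ(1+4/5z)y_n ⇒ h·k2=z(1+4/5z)y_n
  y_{n+1}/y_n = 1 + 1/11z + 10/11z(1+4/5z) = 1 + z + 8/11z²
  so R(z) = 1 + z + 8/11z².

Need |R(x)|<1, x<0.
x=-0.31: |R|=0.7599
R=1: x+8/11x²=0 ⇒ x=−11/8=-1.3750; min R=1−1/(4·8/11)=0.6562>−1
Confirm numerically:
  x=-1.059: |R|=0.75662 <1
  x=-1.039: |R|=0.74611 <1
  x=-0.925: |R|=0.69727 <1
  x=-0.608: |R|=0.66085 <1
  x=-1.747: |R|=1.47264 >1
  x=-1.679: |R|=1.37121 >1
  x=-1.619: |R|=1.28730 >1
Interval (-1.3750, 0).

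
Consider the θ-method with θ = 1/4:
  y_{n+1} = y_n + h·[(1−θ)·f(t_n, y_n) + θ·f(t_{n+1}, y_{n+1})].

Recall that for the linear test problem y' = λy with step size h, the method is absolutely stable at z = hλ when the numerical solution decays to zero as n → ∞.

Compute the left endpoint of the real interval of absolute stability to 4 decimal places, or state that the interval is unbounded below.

With y'=λy (z=hλ):
  y_{n+1} = y_n + z·[3/4·y_n + 1/4·y_{n+1}] ⇒ (1 − 1/4z)y_{n+1} = (1 + 3/4z)y_n
  ⇒ R(z) = (1 + 3/4z)/(1 − 1/4z).

Find x<0 with |R(x)|<1.
x=-1.61: |R|=0.1480
R=−1: 1+3/4x = −1+1/4x ⇒ -1/2x=2 ⇒ x=2/(-1/2)=-4.0000
Confirm numerically:
  x=-3.603: |R|=0.89557 <1
  x=-2.725: |R|=0.62082 <1
  x=-2.162: |R|=0.40344 <1
  x=-1.602: |R|=0.14388 <1
  x=-4.586: |R|=1.13650 >1
  x=-4.537: |R|=1.12581 >1
Interval (-4.0000, 0).

left endpoint -4.0000.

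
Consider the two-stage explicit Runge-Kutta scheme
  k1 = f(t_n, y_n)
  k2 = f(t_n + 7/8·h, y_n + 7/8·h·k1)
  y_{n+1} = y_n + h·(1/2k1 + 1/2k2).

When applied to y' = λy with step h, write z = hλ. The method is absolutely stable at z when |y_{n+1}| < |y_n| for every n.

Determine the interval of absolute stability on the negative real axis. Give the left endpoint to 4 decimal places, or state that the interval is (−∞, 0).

On y'=λy, z=hλ:
  k1=λy_n ⇒ h·k1=z·y_n;  k2=λ(1+7/8z)y_n ⇒ h·k2=z(1+7/8z)y_n
  y_{n+1}/y_n = 1 + 1/2z + 1/2z(1+7/8z) = 1 + z + 7/16z²
  so R(z) = 1 + z + 7/16z².

Boundary: |R(x)|=1, x<0.
x=-1.13: |R|=0.4286
R=1: x+7/16x²=0 ⇒ x=−16/7=-2.2857; min R=1−1/(4·7/16)=0.4286>−1
Confirm numerically:
  x=-1.999: |R|=0.74925 <1
  x=-1.559: |R|=0.50434 <1
  x=-1.190: |R|=0.42954 <1
  x=-2.844: |R|=1.69465 >1
  x=-2.779: |R|=1.59974 >1
So |R|<1 on (-2.2857, 0).

z∈(-2.2857,0).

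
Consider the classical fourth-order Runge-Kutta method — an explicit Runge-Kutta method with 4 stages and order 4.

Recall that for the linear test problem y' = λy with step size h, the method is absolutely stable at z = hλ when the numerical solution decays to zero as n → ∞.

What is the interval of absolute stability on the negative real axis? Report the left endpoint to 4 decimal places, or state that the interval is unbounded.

Set f=λy, z=hλ:
  order 4, 4-stage ⇒ R(z)=1+z+z^2/2+z^3/6+z^4/24
  (e.g. R(-0.94)=0.39590, |R|=0.39590)

Solve |R(x)|<1 on ℝ⁻.
x=-0.94: |R|=0.3959
|R(-2.56)|=0.7102 |R(-1.05)|=0.3590 |R(-0.7)|=0.4978
Bisect:
  x_lo=-3.3672 |R|=2.2952  x_hi=-0.3234 |R|=0.7237
  mid=-1.84529 |R|=0.29314 →hi
  mid=-2.60624 |R|=0.76194 →hi
  mid=-2.98672 |R|=1.34866 →lo
  mid=-2.79648 |R|=1.01700 →lo
  mid=-2.70136 |R|=0.88066 →hi
  mid=-2.74892 |R|=0.94653 →hi
  mid=-2.77270 |R|=0.98118 →hi
  mid=-2.78459 |R|=0.99894 →hi
  mid=-2.79054 |R|=1.00793 →lo
  ...
  [-2.78533,-2.78515] ⇒ x*=-2.7853
So |R|<1 on (-2.7853, 0).

z∈(-2.7853,0).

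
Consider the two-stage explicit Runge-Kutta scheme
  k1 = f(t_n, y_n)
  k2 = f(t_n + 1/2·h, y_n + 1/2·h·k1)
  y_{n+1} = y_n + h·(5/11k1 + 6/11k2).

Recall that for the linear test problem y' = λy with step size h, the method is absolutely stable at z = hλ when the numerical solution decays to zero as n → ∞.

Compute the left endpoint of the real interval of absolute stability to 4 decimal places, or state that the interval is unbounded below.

On y'=λy, z=hλ:
  k1=λy_n ⇒ h·k1=z·y_n;  k2=λ(1+1/2z)y_n ⇒ h·k2=z(1+1/2z)y_n
  y_{n+1}/y_n = 1 + 5/11z + 6/11z(1+1/2z) = 1 + z + 3/11z²
  Hence R(z) = 1 + z + 3/11z².

Need |R(x)|<1, x<0.
x=-0.44: |R|=0.6128
R=1: x+3/11x²=0 ⇒ x=−11/3=-3.6667; min R=1−1/(4·3/11)=0.0833>−1
Confirm numerically:
  x=-2.913: |R|=0.40125 <1
  x=-2.452: |R|=0.18772 <1
  x=-1.888: |R|=0.08415 <1
  x=-1.639: |R|=0.09363 <1
  x=-4.118: |R|=1.50689 >1
  x=-4.109: |R|=1.49569 >1
  x=-4.044: |R|=1.41616 >1
So |R|<1 on (-3.6667, 0).

left endpoint -3.6667.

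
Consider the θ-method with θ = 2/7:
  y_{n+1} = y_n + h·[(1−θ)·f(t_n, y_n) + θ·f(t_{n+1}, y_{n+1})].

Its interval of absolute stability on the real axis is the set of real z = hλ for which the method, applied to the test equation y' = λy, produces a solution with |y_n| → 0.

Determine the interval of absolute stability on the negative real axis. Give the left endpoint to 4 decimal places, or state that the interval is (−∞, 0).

With y'=λy (z=hλ):
  y_{n+1} = y_n + z·[5/7·y_n + 2/7·y_{n+1}] ⇒ (1 − 2/7z)y_{n+1} = (1 + 5/7z)y_n
  R(z) = (1 + 5/7z)/(1 − 2/7z).

Find x<0 with |R(x)|<1.
x=-1: |R|=0.2222
R=−1: 1+5/7x = −1+2/7x ⇒ -3/7x=2 ⇒ x=2/(-3/7)=-4.6667
Confirm numerically:
  x=-4.260: |R|=0.92139 <1
  x=-2.515: |R|=0.46342 <1
  x=-2.370: |R|=0.41312 <1
  x=-5.239: |R|=1.09824 >1
  x=-4.926: |R|=1.04617 >1
  x=-4.860: |R|=1.03469 >1
So |R|<1 on (-4.6667, 0).

z∈(-4.6667,0).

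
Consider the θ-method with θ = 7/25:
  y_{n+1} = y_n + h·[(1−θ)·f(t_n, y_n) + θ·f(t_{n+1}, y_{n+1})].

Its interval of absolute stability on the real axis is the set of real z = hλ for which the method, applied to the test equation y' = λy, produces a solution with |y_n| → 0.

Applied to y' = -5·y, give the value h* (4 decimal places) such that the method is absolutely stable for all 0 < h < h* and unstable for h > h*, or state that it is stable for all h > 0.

(-4.5455,0); λ=-5 ⇒ h* = (50/11)/5 = 0.9091.

With y'=λy (z=hλ):
  y_{n+1} = y_n + z·[18/25·y_n + 7/25·y_{n+1}] ⇒ (1 − 7/25z)y_{n+1} = (1 + 18/25z)y_n
  R(z) = (1 + 18/25z)/(1 − 7/25z).

Find x<0 with |R(x)|<1.
x=-0.5: |R|=0.5614
R=−1: 1+18/25x = −1+7/25x ⇒ -11/25x=2 ⇒ x=2/(-11/25)=-4.5455
Confirm numerically:
  x=-4.167: |R|=0.92315 <1
  x=-4.011: |R|=0.88924 <1
  x=-1.895: |R|=0.23808 <1
  x=-5.135: |R|=1.10641 >1
  x=-4.625: |R|=1.01525 >1
So |R|<1 on (-4.5455, 0).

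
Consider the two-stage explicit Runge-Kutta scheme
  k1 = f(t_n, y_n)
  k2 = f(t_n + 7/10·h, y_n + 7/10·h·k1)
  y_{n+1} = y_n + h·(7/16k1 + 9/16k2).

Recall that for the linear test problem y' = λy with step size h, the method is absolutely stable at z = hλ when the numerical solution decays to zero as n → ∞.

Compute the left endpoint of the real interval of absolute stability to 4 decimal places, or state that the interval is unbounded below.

On y'=λy, z=hλ:
  k1=λy_n ⇒ h·k1=z·y_n;  k2=λ(1+7/10z)y_n ⇒ h·k2=z(1+7/10z)y_n
  y_{n+1}/y_n = 1 + 7/16z + 9/16z(1+7/10z) = 1 + z + 63/160z²
  ⇒ R(z) = 1 + z + 63/160z².

Find x<0 with |R(x)|<1.
x=-1.14: |R|=0.3717
R=1: x+63/160x²=0 ⇒ x=−160/63=-2.5397; min R=1−1/(4·63/160)=0.3651>−1
Confirm numerically:
  x=-2.078: |R|=0.62225 <1
  x=-2.036: |R|=0.59621 <1
  x=-2.019: |R|=0.58607 <1
  x=-1.991: |R|=0.56986 <1
  x=-2.954: |R|=1.48191 >1
  x=-2.580: |R|=1.04096 >1
Interval (-2.5397, 0).

left endpoint -2.5397.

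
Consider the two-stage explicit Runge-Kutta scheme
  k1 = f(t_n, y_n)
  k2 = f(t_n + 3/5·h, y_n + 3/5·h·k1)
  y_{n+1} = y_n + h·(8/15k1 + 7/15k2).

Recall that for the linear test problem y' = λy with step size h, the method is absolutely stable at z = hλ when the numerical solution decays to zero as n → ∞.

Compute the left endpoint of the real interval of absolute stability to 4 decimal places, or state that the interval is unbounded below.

With y'=λy (z=hλ):
  k1=λy_n ⇒ h·k1=z·y_n;  k2=λ(1+3/5z)y_n ⇒ h·k2=z(1+3/5z)y_n
  y_{n+1}/y_n = 1 + 8/15z + 7/15z(1+3/5z) = 1 + z + 7/25z²
  so R(z) = 1 + z + 7/25z².

Find x<0 with |R(x)|<1.
x=-1.6: |R|=0.1168
R=1: x+7/25x²=0 ⇒ x=−25/7=-3.5714; min R=1−1/(4·7/25)=0.1071>−1
Confirm numerically:
  x=-3.291: |R|=0.74159 <1
  x=-2.444: |R|=0.22848 <1
  x=-2.311: |R|=0.18440 <1
  x=-2.117: |R|=0.13787 <1
  x=-3.982: |R|=1.45777 >1
  x=-3.769: |R|=1.20850 >1
  x=-3.761: |R|=1.19963 >1
Stable set (-3.5714, 0).

z* = -3.5714.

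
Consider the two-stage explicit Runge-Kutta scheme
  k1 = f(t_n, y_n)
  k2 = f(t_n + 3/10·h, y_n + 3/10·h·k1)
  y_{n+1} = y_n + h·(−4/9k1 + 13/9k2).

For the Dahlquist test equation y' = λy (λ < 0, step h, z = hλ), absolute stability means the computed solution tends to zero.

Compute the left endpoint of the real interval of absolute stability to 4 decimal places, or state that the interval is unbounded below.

z* = -2.3077.

Set f=λy, z=hλ:
  k1=λy_n ⇒ h·k1=z·y_n;  k2=λ(1+3/10z)y_n ⇒ h·k2=z(1+3/10z)y_n
  y_{n+1}/y_n = 1 − 4/9z + 13/9z(1+3/10z) = 1 + z + 13/30z²
  Hence R(z) = 1 + z + 13/30z².

Solve |R(x)|<1 on ℝ⁻.
x=-0.7: |R|=0.5123
R=1: x+13/30x²=0 ⇒ x=−30/13=-2.3077; min R=1−1/(4·13/30)=0.4231>−1
Confirm numerically:
  x=-1.569: |R|=0.49776 <1
  x=-1.304: |R|=0.43285 <1
  x=-1.293: |R|=0.43147 <1
  x=-1.261: |R|=0.42805 <1
  x=-2.855: |R|=1.67711 >1
  x=-2.403: |R|=1.09924 >1
So |R|<1 on (-2.3077, 0).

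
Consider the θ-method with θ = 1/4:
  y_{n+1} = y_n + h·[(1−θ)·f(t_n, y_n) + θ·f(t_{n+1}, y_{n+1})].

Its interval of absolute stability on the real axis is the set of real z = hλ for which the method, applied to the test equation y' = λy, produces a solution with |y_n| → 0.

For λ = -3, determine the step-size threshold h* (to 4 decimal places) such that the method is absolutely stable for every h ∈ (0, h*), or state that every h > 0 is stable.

Test eqn y'=λy, z=hλ:
  y_{n+1} = y_n + z·[3/4·y_n + 1/4·y_{n+1}] ⇒ (1 − 1/4z)y_{n+1} = (1 + 3/4z)y_n
  Hence R(z) = (1 + 3/4z)/(1 − 1/4z).

Find x<0 with |R(x)|<1.
x=-1.74: |R|=0.2125
R=−1: 1+3/4x = −1+1/4x ⇒ -1/2x=2 ⇒ x=2/(-1/2)=-4.0000
Confirm numerically:
  x=-3.492: |R|=0.86439 <1
  x=-2.699: |R|=0.61158 <1
  x=-2.407: |R|=0.50273 <1
  x=-4.276: |R|=1.06670 >1
  x=-4.083: |R|=1.02054 >1
Stable set (-4.0000, 0).

(-4.0000,0); λ=-3 ⇒ h* = (4)/3 = 1.3333.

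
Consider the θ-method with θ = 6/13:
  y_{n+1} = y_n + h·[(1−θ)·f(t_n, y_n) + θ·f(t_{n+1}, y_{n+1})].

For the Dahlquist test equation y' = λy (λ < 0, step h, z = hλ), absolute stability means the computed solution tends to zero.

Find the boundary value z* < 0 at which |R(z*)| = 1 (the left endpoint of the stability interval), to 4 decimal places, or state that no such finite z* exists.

left endpoint -26.0000.

Test eqn y'=λy, z=hλ:
  y_{n+1} = y_n + z·[7/13·y_n + 6/13·y_{n+1}] ⇒ (1 − 6/13z)y_{n+1} = (1 + 7/13z)y_n
  R(z) = (1 + 7/13z)/(1 − 6/13z).

Solve |R(x)|<1 on ℝ⁻.
x=-0.65: |R|=0.5000
R=−1: 1+7/13x = −1+6/13x ⇒ -1/13x=2 ⇒ x=2/(-1/13)=-26.0000
Confirm numerically:
  x=-22.825: |R|=0.97883 <1
  x=-17.987: |R|=0.93373 <1
  x=-11.508: |R|=0.82337 <1
  x=-26.496: |R|=1.00288 >1
  x=-26.131: |R|=1.00077 >1
  x=-26.107: |R|=1.00063 >1
Interval (-26.0000, 0).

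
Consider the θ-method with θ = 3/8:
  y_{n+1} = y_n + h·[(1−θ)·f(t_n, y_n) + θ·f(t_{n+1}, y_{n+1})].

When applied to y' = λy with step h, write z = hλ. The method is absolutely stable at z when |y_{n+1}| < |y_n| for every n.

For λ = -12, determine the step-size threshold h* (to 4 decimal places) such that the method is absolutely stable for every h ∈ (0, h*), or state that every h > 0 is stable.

(-8.0000,0); λ=-12 ⇒ h* = (8)/12 = 0.6667.

Set f=λy, z=hλ:
  y_{n+1} = y_n + z·[5/8·y_n + 3/8·y_{n+1}] ⇒ (1 − 3/8z)y_{n+1} = (1 + 5/8z)y_n
  so R(z) = (1 + 5/8z)/(1 − 3/8z).

Boundary: |R(x)|=1, x<0.
x=-1.36: |R|=0.0993
R=−1: 1+5/8x = −1+3/8x ⇒ -1/4x=2 ⇒ x=2/(-1/4)=-8.0000
Confirm numerically:
  x=-6.609: |R|=0.90003 <1
  x=-5.575: |R|=0.80384 <1
  x=-5.137: |R|=0.75541 <1
  x=-4.409: |R|=0.66166 <1
  x=-8.252: |R|=1.01539 >1
  x=-8.238: |R|=1.01455 >1
  x=-8.183: |R|=1.01124 >1
Stable set (-8.0000, 0).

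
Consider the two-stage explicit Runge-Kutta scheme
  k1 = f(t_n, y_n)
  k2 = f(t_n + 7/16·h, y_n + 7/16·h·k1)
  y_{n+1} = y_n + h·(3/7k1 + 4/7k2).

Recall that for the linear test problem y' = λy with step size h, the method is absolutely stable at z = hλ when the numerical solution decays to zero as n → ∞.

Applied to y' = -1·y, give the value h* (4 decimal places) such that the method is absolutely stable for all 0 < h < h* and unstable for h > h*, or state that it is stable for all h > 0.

(-4.0000,0); λ=-1 ⇒ h* = (4)/1 = 4.0000.

With y'=λy (z=hλ):
  k1=λy_n ⇒ h·k1=z·y_n;  k2=λ(1+7/16z)y_n ⇒ h·k2=z(1+7/16z)y_n
  y_{n+1}/y_n = 1 + 3/7z + 4/7z(1+7/16z) = 1 + z + 1/4z²
  R(z) = 1 + z + 1/4z².

Boundary: |R(x)|=1, x<0.
x=-0.43: |R|=0.6162
R=1: x+1/4x²=0 ⇒ x=−4=-4.0000; min R=1−1/(4·1/4)=0.0000>−1
Confirm numerically:
  x=-3.786: |R|=0.79745 <1
  x=-2.156: |R|=0.00608 <1
  x=-1.726: |R|=0.01877 <1
  x=-4.533: |R|=1.60402 >1
  x=-4.415: |R|=1.45806 >1
So |R|<1 on (-4.0000, 0).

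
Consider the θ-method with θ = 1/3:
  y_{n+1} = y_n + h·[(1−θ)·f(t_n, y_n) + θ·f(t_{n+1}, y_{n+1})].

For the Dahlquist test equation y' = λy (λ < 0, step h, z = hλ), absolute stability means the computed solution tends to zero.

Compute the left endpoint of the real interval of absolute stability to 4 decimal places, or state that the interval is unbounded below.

Test eqn y'=λy, z=hλ:
  y_{n+1} = y_n + z·[2/3·y_n + 1/3·y_{n+1}] ⇒ (1 − 1/3z)y_{n+1} = (1 + 2/3z)y_n
  ⇒ R(z) = (1 + 2/3z)/(1 − 1/3z).

Need |R(x)|<1, x<0.
x=-0.98: |R|=0.2613
R=−1: 1+2/3x = −1+1/3x ⇒ -1/3x=2 ⇒ x=2/(-1/3)=-6.0000
Confirm numerically:
  x=-5.119: |R|=0.89149 <1
  x=-4.799: |R|=0.84601 <1
  x=-3.267: |R|=0.56391 <1
  x=-6.596: |R|=1.06211 >1
  x=-6.075: |R|=1.00826 >1
Stable set (-6.0000, 0).

left endpoint -6.0000.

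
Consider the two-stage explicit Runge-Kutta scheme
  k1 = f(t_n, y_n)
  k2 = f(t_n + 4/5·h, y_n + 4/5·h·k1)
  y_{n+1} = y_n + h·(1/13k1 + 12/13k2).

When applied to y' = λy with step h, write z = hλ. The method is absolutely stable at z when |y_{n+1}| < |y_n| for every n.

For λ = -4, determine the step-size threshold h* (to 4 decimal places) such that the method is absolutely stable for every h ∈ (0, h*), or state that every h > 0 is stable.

(-1.3542,0); λ=-4 ⇒ h* = (65/48)/4 = 0.3385.

Test eqn y'=λy, z=hλ:
  k1=λy_n ⇒ h·k1=z·y_n;  k2=λ(1+4/5z)y_n ⇒ h·k2=z(1+4/5z)y_n
  y_{n+1}/y_n = 1 + 1/13z + 12/13z(1+4/5z) = 1 + z + 48/65z²
  Hence R(z) = 1 + z + 48/65z².

Boundary: |R(x)|=1, x<0.
x=-0.58: |R|=0.6684
R=1: x+48/65x²=0 ⇒ x=−65/48=-1.3542; min R=1−1/(4·48/65)=0.6615>−1
Confirm numerically:
  x=-1.305: |R|=0.95262 <1
  x=-1.295: |R|=0.94342 <1
  x=-1.292: |R|=0.94069 <1
  x=-1.242: |R|=0.89712 <1
  x=-1.838: |R|=1.65670 >1
  x=-1.777: |R|=1.55486 >1
  x=-1.441: |R|=1.09240 >1
Stable set (-1.3542, 0).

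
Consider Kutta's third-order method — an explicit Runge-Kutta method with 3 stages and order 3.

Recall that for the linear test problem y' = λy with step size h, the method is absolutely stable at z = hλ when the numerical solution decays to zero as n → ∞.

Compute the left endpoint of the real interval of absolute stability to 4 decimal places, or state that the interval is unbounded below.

With y'=λy (z=hλ):
  order 3, 3-stage ⇒ R(z)=1+z+z^2/2+z^3/6
  (e.g. R(-0.83)=0.41915, |R|=0.41915)

Solve |R(x)|<1 on ℝ⁻.
x=-0.83: |R|=0.4192
|R(-1.06)|=0.3033 |R(-0.68)|=0.4988 |R(-0.59)|=0.5498
Bisect:
  x_lo=-3.1080 |R|=2.2820  x_hi=-0.0798 |R|=0.9233
  mid=-1.59392 |R|=0.00146 →hi
  mid=-2.35097 |R|=0.75310 →hi
  mid=-2.72950 |R|=1.39362 →lo
  mid=-2.54024 |R|=1.04578 →lo
  mid=-2.44560 |R|=0.89297 →hi
  mid=-2.49292 |R|=0.96770 →hi
  mid=-2.51658 |R|=1.00631 →lo
  mid=-2.50475 |R|=0.98690 →hi
  mid=-2.51066 |R|=0.99658 →hi
  ...
  [-2.51288,-2.51270] ⇒ x*=-2.5127
So |R|<1 on (-2.5127, 0).

z* = -2.5127.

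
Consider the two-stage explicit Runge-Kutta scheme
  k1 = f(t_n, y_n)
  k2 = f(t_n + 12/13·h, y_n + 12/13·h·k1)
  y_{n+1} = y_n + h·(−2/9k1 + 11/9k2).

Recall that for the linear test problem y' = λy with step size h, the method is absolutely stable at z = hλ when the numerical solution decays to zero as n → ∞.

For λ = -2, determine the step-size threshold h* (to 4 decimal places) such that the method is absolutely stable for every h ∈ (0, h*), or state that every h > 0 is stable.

With y'=λy (z=hλ):
  k1=λy_n ⇒ h·k1=z·y_n;  k2=λ(1+12/13z)y_n ⇒ h·k2=z(1+12/13z)y_n
  y_{n+1}/y_n = 1 − 2/9z + 11/9z(1+12/13z) = 1 + z + 44/39z²
  so R(z) = 1 + z + 44/39z².

Need |R(x)|<1, x<0.
x=-0.74: |R|=0.8778
R=1: x+44/39x²=0 ⇒ x=−39/44=-0.8864; min R=1−1/(4·44/39)=0.7784>−1
Confirm numerically:
  x=-0.627: |R|=0.81653 <1
  x=-0.544: |R|=0.78988 <1
  x=-0.523: |R|=0.78560 <1
  x=-0.403: |R|=0.78023 <1
  x=-1.435: |R|=1.88823 >1
  x=-1.347: |R|=1.70003 >1
  x=-0.980: |R|=1.10353 >1
Stable set (-0.8864, 0).

(-0.8864,0); λ=-2 ⇒ h* = (39/44)/2 = 0.4432.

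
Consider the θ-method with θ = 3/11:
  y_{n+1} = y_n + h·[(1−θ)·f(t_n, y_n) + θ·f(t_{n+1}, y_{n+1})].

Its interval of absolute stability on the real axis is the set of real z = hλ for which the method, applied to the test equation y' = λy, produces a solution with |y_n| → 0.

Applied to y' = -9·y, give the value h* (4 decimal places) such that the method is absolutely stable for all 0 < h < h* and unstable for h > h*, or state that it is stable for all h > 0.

(-4.4000,0); λ=-9 ⇒ h* = (22/5)/9 = 0.4889.

Set f=λy, z=hλ:
  y_{n+1} = y_n + z·[8/11·y_n + 3/11·y_{n+1}] ⇒ (1 − 3/11z)y_{n+1} = (1 + 8/11z)y_n
  Hence R(z) = (1 + 8/11z)/(1 − 3/11z).

Need |R(x)|<1, x<0.
x=-0.51: |R|=0.5523
R=−1: 1+8/11x = −1+3/11x ⇒ -5/11x=2 ⇒ x=2/(-5/11)=-4.4000
Confirm numerically:
  x=-3.804: |R|=0.86704 <1
  x=-2.769: |R|=0.57761 <1
  x=-2.217: |R|=0.38162 <1
  x=-4.942: |R|=1.10493 >1
  x=-4.511: |R|=1.02262 >1
Stable set (-4.4000, 0).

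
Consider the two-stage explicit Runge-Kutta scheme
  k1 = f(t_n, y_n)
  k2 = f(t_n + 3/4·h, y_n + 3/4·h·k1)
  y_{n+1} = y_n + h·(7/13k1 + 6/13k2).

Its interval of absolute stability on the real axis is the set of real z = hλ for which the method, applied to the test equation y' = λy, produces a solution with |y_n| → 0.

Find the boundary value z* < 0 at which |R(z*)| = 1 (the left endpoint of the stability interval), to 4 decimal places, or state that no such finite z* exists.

Test eqn y'=λy, z=hλ:
  k1=λy_n ⇒ h·k1=z·y_n;  k2=λ(1+3/4z)y_n ⇒ h·k2=z(1+3/4z)y_n
  y_{n+1}/y_n = 1 + 7/13z + 6/13z(1+3/4z) = 1 + z + 9/26z²
  so R(z) = 1 + z + 9/26z².

Solve |R(x)|<1 on ℝ⁻.
x=-0.97: |R|=0.3557
R=1: x+9/26x²=0 ⇒ x=−26/9=-2.8889; min R=1−1/(4·9/26)=0.2778>−1
Confirm numerically:
  x=-2.518: |R|=0.67673 <1
  x=-2.402: |R|=0.59517 <1
  x=-1.868: |R|=0.33988 <1
  x=-3.462: |R|=1.68681 >1
  x=-3.433: |R|=1.64659 >1
  x=-3.022: |R|=1.13924 >1
Stable set (-2.8889, 0).

left endpoint -2.8889.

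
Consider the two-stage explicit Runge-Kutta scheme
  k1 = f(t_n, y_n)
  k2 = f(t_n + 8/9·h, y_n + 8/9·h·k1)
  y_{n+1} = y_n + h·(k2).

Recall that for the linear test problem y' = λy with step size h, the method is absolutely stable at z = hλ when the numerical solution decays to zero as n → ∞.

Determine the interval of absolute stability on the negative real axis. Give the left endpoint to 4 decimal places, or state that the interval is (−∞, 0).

Test eqn y'=λy, z=hλ:
  k1=λy_n ⇒ h·k1=z·y_n;  k2=λ(1+8/9z)y_n ⇒ h·k2=z(1+8/9z)y_n
  y_{n+1}/y_n = 1 + z(1+8/9z) = 1 + z + 8/9z²
  Hence R(z) = 1 + z + 8/9z².

Find x<0 with |R(x)|<1.
x=-1.7: |R|=1.8689
R=1: x+8/9x²=0 ⇒ x=−9/8=-1.1250; min R=1−1/(4·8/9)=0.7188>−1
Confirm numerically:
  x=-0.864: |R|=0.79955 <1
  x=-0.803: |R|=0.77016 <1
  x=-0.709: |R|=0.73783 <1
  x=-1.684: |R|=1.83676 >1
  x=-1.585: |R|=1.64809 >1
  x=-1.531: |R|=1.55252 >1
Interval (-1.1250, 0).

(-1.1250, 0).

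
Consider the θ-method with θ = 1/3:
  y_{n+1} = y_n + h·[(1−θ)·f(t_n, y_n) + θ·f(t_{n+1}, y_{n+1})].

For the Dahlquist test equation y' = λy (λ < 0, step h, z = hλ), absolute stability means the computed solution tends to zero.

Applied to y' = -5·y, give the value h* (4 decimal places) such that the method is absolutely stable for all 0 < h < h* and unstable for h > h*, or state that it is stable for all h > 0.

(-6.0000,0); λ=-5 ⇒ h* = (6)/5 = 1.2000.

On y'=λy, z=hλ:
  y_{n+1} = y_n + z·[2/3·y_n + 1/3·y_{n+1}] ⇒ (1 − 1/3z)y_{n+1} = (1 + 2/3z)y_n
  Hence R(z) = (1 + 2/3z)/(1 − 1/3z).

Need |R(x)|<1, x<0.
x=-0.51: |R|=0.5641
R=−1: 1+2/3x = −1+1/3x ⇒ -1/3x=2 ⇒ x=2/(-1/3)=-6.0000
Confirm numerically:
  x=-5.377: |R|=0.92563 <1
  x=-3.328: |R|=0.57775 <1
  x=-2.535: |R|=0.37398 <1
  x=-6.528: |R|=1.05542 >1
  x=-6.366: |R|=1.03908 >1
So |R|<1 on (-6.0000, 0).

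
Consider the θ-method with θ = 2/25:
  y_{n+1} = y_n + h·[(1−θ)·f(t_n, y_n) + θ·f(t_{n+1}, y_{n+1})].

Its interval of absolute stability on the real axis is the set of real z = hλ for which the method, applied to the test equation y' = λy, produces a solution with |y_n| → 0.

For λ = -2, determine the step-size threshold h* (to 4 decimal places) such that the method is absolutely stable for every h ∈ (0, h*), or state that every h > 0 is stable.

(-2.3810,0); λ=-2 ⇒ h* = (50/21)/2 = 1.1905.

With y'=λy (z=hλ):
  y_{n+1} = y_n + z·[23/25·y_n + 2/25·y_{n+1}] ⇒ (1 − 2/25z)y_{n+1} = (1 + 23/25z)y_n
  Hence R(z) = (1 + 23/25z)/(1 − 2/25z).

Find x<0 with |R(x)|<1.
x=-0.43: |R|=0.5843
R=−1: 1+23/25x = −1+2/25x ⇒ -21/25x=2 ⇒ x=2/(-21/25)=-2.3810
Confirm numerically:
  x=-2.181: |R|=0.85699 <1
  x=-1.874: |R|=0.62968 <1
  x=-1.158: |R|=0.05982 <1
  x=-2.934: |R|=1.37625 >1
  x=-2.816: |R|=1.29825 >1
  x=-2.607: |R|=1.15711 >1
Interval (-2.3810, 0).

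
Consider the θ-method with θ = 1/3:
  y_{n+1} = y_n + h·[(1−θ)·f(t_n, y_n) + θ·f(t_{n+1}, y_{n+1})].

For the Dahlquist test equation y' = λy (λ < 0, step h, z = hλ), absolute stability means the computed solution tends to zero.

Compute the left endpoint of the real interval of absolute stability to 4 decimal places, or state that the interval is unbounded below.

z* = -6.0000.

With y'=λy (z=hλ):
  y_{n+1} = y_n + z·[2/3·y_n + 1/3·y_{n+1}] ⇒ (1 − 1/3z)y_{n+1} = (1 + 2/3z)y_n
  Hence R(z) = (1 + 2/3z)/(1 − 1/3z).

Solve |R(x)|<1 on ℝ⁻.
x=-0.66: |R|=0.4590
R=−1: 1+2/3x = −1+1/3x ⇒ -1/3x=2 ⇒ x=2/(-1/3)=-6.0000
Confirm numerically:
  x=-5.620: |R|=0.95592 <1
  x=-5.152: |R|=0.89598 <1
  x=-2.879: |R|=0.46913 <1
  x=-6.509: |R|=1.05353 >1
  x=-6.448: |R|=1.04742 >1
  x=-6.274: |R|=1.02954 >1
Interval (-6.0000, 0).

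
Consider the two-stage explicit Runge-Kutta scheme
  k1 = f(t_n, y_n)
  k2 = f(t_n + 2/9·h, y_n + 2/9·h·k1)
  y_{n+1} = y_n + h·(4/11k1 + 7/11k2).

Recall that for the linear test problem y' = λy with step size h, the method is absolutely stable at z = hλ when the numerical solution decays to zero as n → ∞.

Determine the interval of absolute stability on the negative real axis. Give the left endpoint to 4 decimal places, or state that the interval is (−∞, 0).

Test eqn y'=λy, z=hλ:
  k1=λy_n ⇒ h·k1=z·y_n;  k2=λ(1+2/9z)y_n ⇒ h·k2=z(1+2/9z)y_n
  y_{n+1}/y_n = 1 + 4/11z + 7/11z(1+2/9z) = 1 + z + 14/99z²
  Hence R(z) = 1 + z + 14/99z².

Solve |R(x)|<1 on ℝ⁻.
x=-0.81: |R|=0.2828
R=1: x+14/99x²=0 ⇒ x=−99/14=-7.0714; min R=1−1/(4·14/99)=-0.7679>−1
Confirm numerically:
  x=-6.058: |R|=0.13181 <1
  x=-5.581: |R|=0.17629 <1
  x=-5.287: |R|=0.33414 <1
  x=-3.249: |R|=0.75623 <1
  x=-7.428: |R|=1.37455 >1
  x=-7.404: |R|=1.34821 >1
  x=-7.285: |R|=1.22002 >1
So |R|<1 on (-7.0714, 0).

(-7.0714, 0).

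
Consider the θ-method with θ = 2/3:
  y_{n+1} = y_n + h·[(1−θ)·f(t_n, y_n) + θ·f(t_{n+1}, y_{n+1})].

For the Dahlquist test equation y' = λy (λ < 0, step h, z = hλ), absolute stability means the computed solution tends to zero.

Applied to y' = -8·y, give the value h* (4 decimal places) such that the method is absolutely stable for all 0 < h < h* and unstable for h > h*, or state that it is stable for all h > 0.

On y'=λy, z=hλ:
  y_{n+1} = y_n + z·[1/3·y_n + 2/3·y_{n+1}] ⇒ (1 − 2/3z)y_{n+1} = (1 + 1/3z)y_n
  Hence R(z) = (1 + 1/3z)/(1 − 2/3z).

Solve |R(x)|<1 on ℝ⁻.
x=-0.31: |R|=0.7431
x=-2: |R|=0.1429
x=-10: |R|=0.3043
x=-100: |R|=0.4778
θ=2/3≥1/2 ⇒ |1+1/3x|<|1−2/3x| ∀x<0 ⇒ unbounded interval.

unbounded; (−∞, 0). Any h>0 works for λ=-8.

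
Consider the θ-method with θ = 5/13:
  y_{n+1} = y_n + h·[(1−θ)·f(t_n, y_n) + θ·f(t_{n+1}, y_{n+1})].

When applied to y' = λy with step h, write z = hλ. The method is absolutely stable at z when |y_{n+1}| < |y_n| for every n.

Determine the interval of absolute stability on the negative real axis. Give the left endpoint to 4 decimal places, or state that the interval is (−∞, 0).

Test eqn y'=λy, z=hλ:
  y_{n+1} = y_n + z·[8/13·y_n + 5/13·y_{n+1}] ⇒ (1 − 5/13z)y_{n+1} = (1 + 8/13z)y_n
  so R(z) = (1 + 8/13z)/(1 − 5/13z).

Boundary: |R(x)|=1, x<0.
x=-1.29: |R|=0.1378
R=−1: 1+8/13x = −1+5/13x ⇒ -3/13x=2 ⇒ x=2/(-3/13)=-8.6667
Confirm numerically:
  x=-8.634: |R|=0.99826 <1
  x=-5.491: |R|=0.76450 <1
  x=-5.129: |R|=0.72537 <1
  x=-4.551: |R|=0.65468 <1
  x=-9.146: |R|=1.02448 >1
  x=-8.897: |R|=1.01202 >1
  x=-8.810: |R|=1.00754 >1
Interval (-8.6667, 0).

z∈(-8.6667,0).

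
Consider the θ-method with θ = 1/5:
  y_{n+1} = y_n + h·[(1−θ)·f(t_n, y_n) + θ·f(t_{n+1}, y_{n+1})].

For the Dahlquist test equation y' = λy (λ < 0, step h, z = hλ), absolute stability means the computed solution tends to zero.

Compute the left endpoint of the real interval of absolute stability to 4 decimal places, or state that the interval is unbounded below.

On y'=λy, z=hλ:
  y_{n+1} = y_n + z·[4/5·y_n + 1/5·y_{n+1}] ⇒ (1 − 1/5z)y_{n+1} = (1 + 4/5z)y_n
  ⇒ R(z) = (1 + 4/5z)/(1 − 1/5z).

Need |R(x)|<1, x<0.
x=-0.93: |R|=0.2159
R=−1: 1+4/5x = −1+1/5x ⇒ -3/5x=2 ⇒ x=2/(-3/5)=-3.3333
Confirm numerically:
  x=-2.346: |R|=0.59679 <1
  x=-1.877: |R|=0.36469 <1
  x=-1.756: |R|=0.29959 <1
  x=-3.918: |R|=1.19668 >1
  x=-3.907: |R|=1.19322 >1
  x=-3.621: |R|=1.10010 >1
Stable set (-3.3333, 0).

left endpoint -3.3333.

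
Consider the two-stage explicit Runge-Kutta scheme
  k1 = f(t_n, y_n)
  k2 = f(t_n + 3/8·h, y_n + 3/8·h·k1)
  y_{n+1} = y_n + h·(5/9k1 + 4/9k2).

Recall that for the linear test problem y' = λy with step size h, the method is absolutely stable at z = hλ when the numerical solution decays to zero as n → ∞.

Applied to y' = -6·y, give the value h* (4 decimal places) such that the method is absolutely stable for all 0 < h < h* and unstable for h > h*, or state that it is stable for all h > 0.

On y'=λy, z=hλ:
  k1=λy_n ⇒ h·k1=z·y_n;  k2=λ(1+3/8z)y_n ⇒ h·k2=z(1+3/8z)y_n
  y_{n+1}/y_n = 1 + 5/9z + 4/9z(1+3/8z) = 1 + z + 1/6z²
  so R(z) = 1 + z + 1/6z².

Solve |R(x)|<1 on ℝ⁻.
x=-1.24: |R|=0.0163
R=1: x+1/6x²=0 ⇒ x=−6=-6.0000; min R=1−1/(4·1/6)=-0.5000>−1
Confirm numerically:
  x=-5.521: |R|=0.55924 <1
  x=-4.981: |R|=0.15406 <1
  x=-3.116: |R|=0.49776 <1
  x=-6.493: |R|=1.53351 >1
  x=-6.421: |R|=1.45054 >1
  x=-6.153: |R|=1.15690 >1
Stable set (-6.0000, 0).

(-6.0000,0); λ=-6 ⇒ h* = (6)/6 = 1.0000.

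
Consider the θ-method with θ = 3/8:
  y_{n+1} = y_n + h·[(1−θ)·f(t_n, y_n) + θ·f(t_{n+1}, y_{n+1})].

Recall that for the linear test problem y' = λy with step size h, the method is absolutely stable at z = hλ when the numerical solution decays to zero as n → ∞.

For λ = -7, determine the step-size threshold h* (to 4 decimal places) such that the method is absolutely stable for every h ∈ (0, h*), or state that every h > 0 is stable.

Set f=λy, z=hλ:
  y_{n+1} = y_n + z·[5/8·y_n + 3/8·y_{n+1}] ⇒ (1 − 3/8z)y_{n+1} = (1 + 5/8z)y_n
  so R(z) = (1 + 5/8z)/(1 − 3/8z).

Find x<0 with |R(x)|<1.
x=-0.89: |R|=0.3327
R=−1: 1+5/8x = −1+3/8x ⇒ -1/4x=2 ⇒ x=2/(-1/4)=-8.0000
Confirm numerically:
  x=-7.061: |R|=0.93565 <1
  x=-6.985: |R|=0.92989 <1
  x=-6.496: |R|=0.89057 <1
  x=-4.600: |R|=0.68807 <1
  x=-8.557: |R|=1.03308 >1
  x=-8.314: |R|=1.01906 >1
  x=-8.266: |R|=1.01622 >1
Interval (-8.0000, 0).

(-8.0000,0); λ=-7 ⇒ h* = (8)/7 = 1.1429.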